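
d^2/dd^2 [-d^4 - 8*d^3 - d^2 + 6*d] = -12*d^2 - 48*d - 2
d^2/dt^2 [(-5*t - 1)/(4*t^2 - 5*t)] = 2*(-80*t^3 - 48*t^2 + 60*t - 25)/(t^3*(64*t^3 - 240*t^2 + 300*t - 125))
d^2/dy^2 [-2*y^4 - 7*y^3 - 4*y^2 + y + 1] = -24*y^2 - 42*y - 8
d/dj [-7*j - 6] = -7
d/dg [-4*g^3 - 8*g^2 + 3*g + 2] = -12*g^2 - 16*g + 3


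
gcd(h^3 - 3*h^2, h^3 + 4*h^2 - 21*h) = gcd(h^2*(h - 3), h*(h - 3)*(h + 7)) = h^2 - 3*h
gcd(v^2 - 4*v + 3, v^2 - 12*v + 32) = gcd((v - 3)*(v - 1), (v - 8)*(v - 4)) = 1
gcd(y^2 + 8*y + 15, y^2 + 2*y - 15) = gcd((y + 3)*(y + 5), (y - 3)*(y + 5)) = y + 5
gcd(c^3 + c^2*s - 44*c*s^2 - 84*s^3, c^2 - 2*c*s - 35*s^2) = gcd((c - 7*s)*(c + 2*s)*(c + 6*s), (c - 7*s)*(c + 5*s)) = -c + 7*s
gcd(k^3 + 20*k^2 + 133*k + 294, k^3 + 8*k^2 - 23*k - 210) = k^2 + 13*k + 42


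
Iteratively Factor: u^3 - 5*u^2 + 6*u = (u - 2)*(u^2 - 3*u) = u*(u - 2)*(u - 3)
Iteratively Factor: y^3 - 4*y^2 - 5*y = (y + 1)*(y^2 - 5*y) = y*(y + 1)*(y - 5)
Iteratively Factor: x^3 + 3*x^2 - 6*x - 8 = (x + 1)*(x^2 + 2*x - 8) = (x - 2)*(x + 1)*(x + 4)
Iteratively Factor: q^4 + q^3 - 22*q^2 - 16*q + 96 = (q + 4)*(q^3 - 3*q^2 - 10*q + 24) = (q - 2)*(q + 4)*(q^2 - q - 12) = (q - 2)*(q + 3)*(q + 4)*(q - 4)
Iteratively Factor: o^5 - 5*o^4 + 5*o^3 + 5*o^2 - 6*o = (o)*(o^4 - 5*o^3 + 5*o^2 + 5*o - 6) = o*(o - 3)*(o^3 - 2*o^2 - o + 2) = o*(o - 3)*(o - 1)*(o^2 - o - 2) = o*(o - 3)*(o - 1)*(o + 1)*(o - 2)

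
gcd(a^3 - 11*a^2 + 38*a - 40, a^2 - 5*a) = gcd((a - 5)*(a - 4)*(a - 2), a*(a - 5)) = a - 5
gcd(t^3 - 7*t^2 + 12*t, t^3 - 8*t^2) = t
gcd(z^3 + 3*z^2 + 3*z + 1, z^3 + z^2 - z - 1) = z^2 + 2*z + 1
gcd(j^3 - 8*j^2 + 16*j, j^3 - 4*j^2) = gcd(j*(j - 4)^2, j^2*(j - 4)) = j^2 - 4*j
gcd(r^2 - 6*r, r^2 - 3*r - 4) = 1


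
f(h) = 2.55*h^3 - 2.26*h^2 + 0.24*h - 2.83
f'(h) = 7.65*h^2 - 4.52*h + 0.24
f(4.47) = 180.84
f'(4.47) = 132.89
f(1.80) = 5.15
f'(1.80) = 16.89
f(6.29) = 543.85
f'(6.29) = 274.47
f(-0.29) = -3.15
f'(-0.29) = 2.19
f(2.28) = 16.19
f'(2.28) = 29.70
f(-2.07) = -35.63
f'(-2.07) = 42.38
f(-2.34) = -48.44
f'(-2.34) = 52.71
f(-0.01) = -2.83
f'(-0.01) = 0.29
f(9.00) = 1675.22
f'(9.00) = 579.21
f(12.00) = 4081.01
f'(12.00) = 1047.60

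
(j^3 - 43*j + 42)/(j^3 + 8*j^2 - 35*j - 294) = (j - 1)/(j + 7)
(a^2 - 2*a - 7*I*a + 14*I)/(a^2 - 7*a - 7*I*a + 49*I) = (a - 2)/(a - 7)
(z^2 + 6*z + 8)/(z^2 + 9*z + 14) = (z + 4)/(z + 7)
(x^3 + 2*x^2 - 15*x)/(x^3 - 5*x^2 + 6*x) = (x + 5)/(x - 2)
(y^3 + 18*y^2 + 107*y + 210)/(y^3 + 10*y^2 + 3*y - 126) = (y + 5)/(y - 3)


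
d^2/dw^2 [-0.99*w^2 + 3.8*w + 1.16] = -1.98000000000000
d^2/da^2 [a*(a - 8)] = 2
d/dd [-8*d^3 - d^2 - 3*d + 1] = -24*d^2 - 2*d - 3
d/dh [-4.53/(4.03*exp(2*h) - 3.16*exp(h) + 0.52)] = (36.5118*exp(h) - 14.3148)*exp(h)/(4.03*exp(2*h) - 3.16*exp(h) + 0.52)^2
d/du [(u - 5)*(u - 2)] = 2*u - 7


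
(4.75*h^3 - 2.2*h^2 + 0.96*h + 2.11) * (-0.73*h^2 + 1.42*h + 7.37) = -3.4675*h^5 + 8.351*h^4 + 31.1827*h^3 - 16.3911*h^2 + 10.0714*h + 15.5507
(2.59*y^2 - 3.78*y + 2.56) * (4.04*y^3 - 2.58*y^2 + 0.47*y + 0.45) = 10.4636*y^5 - 21.9534*y^4 + 21.3121*y^3 - 7.2159*y^2 - 0.4978*y + 1.152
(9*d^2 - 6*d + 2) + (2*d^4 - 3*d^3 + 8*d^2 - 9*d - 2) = 2*d^4 - 3*d^3 + 17*d^2 - 15*d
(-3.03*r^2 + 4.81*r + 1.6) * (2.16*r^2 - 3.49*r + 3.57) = -6.5448*r^4 + 20.9643*r^3 - 24.148*r^2 + 11.5877*r + 5.712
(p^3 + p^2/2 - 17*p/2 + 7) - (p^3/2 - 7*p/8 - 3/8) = p^3/2 + p^2/2 - 61*p/8 + 59/8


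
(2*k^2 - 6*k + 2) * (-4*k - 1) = -8*k^3 + 22*k^2 - 2*k - 2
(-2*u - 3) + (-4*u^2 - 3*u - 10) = -4*u^2 - 5*u - 13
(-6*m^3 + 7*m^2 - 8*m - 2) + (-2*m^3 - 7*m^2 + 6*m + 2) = -8*m^3 - 2*m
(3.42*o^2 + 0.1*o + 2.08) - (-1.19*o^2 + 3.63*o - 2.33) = 4.61*o^2 - 3.53*o + 4.41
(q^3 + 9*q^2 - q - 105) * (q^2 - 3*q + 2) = q^5 + 6*q^4 - 26*q^3 - 84*q^2 + 313*q - 210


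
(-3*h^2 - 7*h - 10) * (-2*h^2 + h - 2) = 6*h^4 + 11*h^3 + 19*h^2 + 4*h + 20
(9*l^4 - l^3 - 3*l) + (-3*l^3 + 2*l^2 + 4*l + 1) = 9*l^4 - 4*l^3 + 2*l^2 + l + 1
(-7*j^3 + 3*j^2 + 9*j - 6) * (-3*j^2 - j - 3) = 21*j^5 - 2*j^4 - 9*j^3 - 21*j + 18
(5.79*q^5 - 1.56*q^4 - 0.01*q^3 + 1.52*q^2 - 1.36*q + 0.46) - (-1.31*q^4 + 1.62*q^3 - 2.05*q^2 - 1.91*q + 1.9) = 5.79*q^5 - 0.25*q^4 - 1.63*q^3 + 3.57*q^2 + 0.55*q - 1.44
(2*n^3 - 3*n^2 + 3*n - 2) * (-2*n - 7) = -4*n^4 - 8*n^3 + 15*n^2 - 17*n + 14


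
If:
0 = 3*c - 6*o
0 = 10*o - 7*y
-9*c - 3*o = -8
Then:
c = 16/21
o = 8/21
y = 80/147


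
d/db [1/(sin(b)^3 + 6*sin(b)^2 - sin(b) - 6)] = (-3*sin(b)^2 - 12*sin(b) + 1)/((sin(b) + 6)^2*cos(b)^3)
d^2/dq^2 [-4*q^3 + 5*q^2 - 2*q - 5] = 10 - 24*q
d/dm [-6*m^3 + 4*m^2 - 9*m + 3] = -18*m^2 + 8*m - 9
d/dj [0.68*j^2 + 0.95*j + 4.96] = 1.36*j + 0.95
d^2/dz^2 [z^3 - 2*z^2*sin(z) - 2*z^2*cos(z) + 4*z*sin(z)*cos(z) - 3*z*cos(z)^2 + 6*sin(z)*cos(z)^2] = 2*sqrt(2)*z^2*sin(z + pi/4) - 8*z*sin(2*z) + 6*z*cos(2*z) - 8*sqrt(2)*z*cos(z + pi/4) + 6*z - 11*sin(z)/2 + 6*sin(2*z) - 27*sin(3*z)/2 - 4*cos(z) + 8*cos(2*z)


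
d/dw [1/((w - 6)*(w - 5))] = (11 - 2*w)/(w^4 - 22*w^3 + 181*w^2 - 660*w + 900)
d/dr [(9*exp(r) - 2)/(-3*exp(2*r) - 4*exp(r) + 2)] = (27*exp(2*r) - 12*exp(r) + 10)*exp(r)/(9*exp(4*r) + 24*exp(3*r) + 4*exp(2*r) - 16*exp(r) + 4)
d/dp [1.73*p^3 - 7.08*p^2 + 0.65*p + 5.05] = 5.19*p^2 - 14.16*p + 0.65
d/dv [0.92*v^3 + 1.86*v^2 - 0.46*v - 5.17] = 2.76*v^2 + 3.72*v - 0.46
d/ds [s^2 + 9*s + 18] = 2*s + 9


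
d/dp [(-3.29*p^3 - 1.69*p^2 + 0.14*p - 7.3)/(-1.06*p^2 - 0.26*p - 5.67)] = (3.4874*p^4 + 1.7108*p^3 + 56.5507*p^2 + 3.6886*p - 2.6918)/(1.1236*p^4 + 0.5512*p^3 + 12.088*p^2 + 2.9484*p + 32.1489)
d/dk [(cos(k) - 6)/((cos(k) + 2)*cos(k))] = (sin(k) - 12*sin(k)/cos(k)^2 - 12*tan(k))/(cos(k) + 2)^2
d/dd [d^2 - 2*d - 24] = 2*d - 2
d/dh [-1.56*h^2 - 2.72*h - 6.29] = -3.12*h - 2.72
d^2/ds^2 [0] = 0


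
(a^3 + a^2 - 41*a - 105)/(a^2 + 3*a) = a - 2 - 35/a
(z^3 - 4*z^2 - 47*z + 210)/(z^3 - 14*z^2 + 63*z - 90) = (z + 7)/(z - 3)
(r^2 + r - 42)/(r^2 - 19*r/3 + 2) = 3*(r + 7)/(3*r - 1)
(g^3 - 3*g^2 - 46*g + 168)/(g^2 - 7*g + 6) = (g^2 + 3*g - 28)/(g - 1)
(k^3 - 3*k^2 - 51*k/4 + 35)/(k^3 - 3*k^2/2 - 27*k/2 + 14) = (k - 5/2)/(k - 1)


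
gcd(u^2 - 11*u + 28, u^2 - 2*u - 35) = u - 7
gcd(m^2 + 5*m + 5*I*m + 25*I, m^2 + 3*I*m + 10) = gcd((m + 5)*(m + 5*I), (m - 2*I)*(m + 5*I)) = m + 5*I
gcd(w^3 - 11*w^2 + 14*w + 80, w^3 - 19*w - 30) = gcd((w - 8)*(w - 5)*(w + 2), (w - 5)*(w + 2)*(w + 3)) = w^2 - 3*w - 10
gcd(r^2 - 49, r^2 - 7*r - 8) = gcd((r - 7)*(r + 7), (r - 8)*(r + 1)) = 1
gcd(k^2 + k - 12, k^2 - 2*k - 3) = k - 3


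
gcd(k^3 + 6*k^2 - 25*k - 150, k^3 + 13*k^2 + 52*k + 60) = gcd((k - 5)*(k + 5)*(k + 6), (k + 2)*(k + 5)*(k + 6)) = k^2 + 11*k + 30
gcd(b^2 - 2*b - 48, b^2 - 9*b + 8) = b - 8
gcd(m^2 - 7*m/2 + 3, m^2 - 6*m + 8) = m - 2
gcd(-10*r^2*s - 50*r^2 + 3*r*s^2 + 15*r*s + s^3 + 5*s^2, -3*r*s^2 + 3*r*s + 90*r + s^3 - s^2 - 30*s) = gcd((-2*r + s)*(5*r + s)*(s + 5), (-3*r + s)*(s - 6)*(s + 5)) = s + 5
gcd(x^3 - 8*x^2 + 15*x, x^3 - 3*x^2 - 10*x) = x^2 - 5*x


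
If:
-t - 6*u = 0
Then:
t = -6*u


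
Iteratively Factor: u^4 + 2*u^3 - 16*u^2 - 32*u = (u)*(u^3 + 2*u^2 - 16*u - 32) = u*(u + 4)*(u^2 - 2*u - 8) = u*(u - 4)*(u + 4)*(u + 2)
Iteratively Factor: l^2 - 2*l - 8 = (l - 4)*(l + 2)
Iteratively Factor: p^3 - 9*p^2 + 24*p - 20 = (p - 5)*(p^2 - 4*p + 4) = (p - 5)*(p - 2)*(p - 2)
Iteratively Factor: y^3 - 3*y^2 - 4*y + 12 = (y - 3)*(y^2 - 4) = (y - 3)*(y - 2)*(y + 2)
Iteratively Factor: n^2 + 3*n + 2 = (n + 2)*(n + 1)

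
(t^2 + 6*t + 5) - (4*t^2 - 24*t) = -3*t^2 + 30*t + 5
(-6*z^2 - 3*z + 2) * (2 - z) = 6*z^3 - 9*z^2 - 8*z + 4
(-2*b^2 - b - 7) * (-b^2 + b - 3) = 2*b^4 - b^3 + 12*b^2 - 4*b + 21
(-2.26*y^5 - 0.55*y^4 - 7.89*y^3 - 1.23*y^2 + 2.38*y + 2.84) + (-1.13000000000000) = -2.26*y^5 - 0.55*y^4 - 7.89*y^3 - 1.23*y^2 + 2.38*y + 1.71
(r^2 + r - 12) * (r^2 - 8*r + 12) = r^4 - 7*r^3 - 8*r^2 + 108*r - 144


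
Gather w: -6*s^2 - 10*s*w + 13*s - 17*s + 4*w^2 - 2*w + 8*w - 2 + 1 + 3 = -6*s^2 - 4*s + 4*w^2 + w*(6 - 10*s) + 2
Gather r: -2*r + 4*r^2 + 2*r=4*r^2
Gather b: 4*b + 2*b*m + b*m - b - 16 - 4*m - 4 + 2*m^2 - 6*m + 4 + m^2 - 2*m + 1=b*(3*m + 3) + 3*m^2 - 12*m - 15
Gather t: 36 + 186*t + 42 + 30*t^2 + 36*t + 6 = 30*t^2 + 222*t + 84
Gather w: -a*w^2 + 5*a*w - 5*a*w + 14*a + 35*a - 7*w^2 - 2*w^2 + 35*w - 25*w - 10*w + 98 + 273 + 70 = 49*a + w^2*(-a - 9) + 441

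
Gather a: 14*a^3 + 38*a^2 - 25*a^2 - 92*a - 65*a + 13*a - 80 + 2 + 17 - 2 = 14*a^3 + 13*a^2 - 144*a - 63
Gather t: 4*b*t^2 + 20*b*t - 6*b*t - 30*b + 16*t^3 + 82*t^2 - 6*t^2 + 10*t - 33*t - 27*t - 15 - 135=-30*b + 16*t^3 + t^2*(4*b + 76) + t*(14*b - 50) - 150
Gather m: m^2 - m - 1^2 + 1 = m^2 - m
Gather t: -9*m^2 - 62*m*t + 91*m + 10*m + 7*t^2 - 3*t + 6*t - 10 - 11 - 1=-9*m^2 + 101*m + 7*t^2 + t*(3 - 62*m) - 22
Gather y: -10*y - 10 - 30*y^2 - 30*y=-30*y^2 - 40*y - 10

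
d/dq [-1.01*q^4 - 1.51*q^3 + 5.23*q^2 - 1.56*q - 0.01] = -4.04*q^3 - 4.53*q^2 + 10.46*q - 1.56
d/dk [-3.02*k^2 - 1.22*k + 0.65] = -6.04*k - 1.22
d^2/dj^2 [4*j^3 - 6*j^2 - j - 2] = 24*j - 12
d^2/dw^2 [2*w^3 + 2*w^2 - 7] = 12*w + 4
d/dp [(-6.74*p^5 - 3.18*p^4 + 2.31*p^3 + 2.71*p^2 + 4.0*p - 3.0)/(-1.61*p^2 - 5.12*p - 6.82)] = (32.5542*p^6 + 148.2748*p^5 + 274.9597*p^4 + 63.096*p^3 - 54.6978*p^2 - 46.6244*p - 42.64)/(2.5921*p^4 + 16.4864*p^3 + 48.1748*p^2 + 69.8368*p + 46.5124)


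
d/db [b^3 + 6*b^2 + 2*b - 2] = 3*b^2 + 12*b + 2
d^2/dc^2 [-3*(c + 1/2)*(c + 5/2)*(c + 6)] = -18*c - 54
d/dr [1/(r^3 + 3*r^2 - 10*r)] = (-3*r^2 - 6*r + 10)/(r^2*(r^2 + 3*r - 10)^2)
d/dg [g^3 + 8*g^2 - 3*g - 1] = 3*g^2 + 16*g - 3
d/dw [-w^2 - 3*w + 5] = -2*w - 3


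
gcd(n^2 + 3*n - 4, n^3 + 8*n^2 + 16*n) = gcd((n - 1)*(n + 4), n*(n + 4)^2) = n + 4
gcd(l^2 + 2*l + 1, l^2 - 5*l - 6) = l + 1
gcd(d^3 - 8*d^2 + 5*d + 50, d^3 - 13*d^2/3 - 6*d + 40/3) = d^2 - 3*d - 10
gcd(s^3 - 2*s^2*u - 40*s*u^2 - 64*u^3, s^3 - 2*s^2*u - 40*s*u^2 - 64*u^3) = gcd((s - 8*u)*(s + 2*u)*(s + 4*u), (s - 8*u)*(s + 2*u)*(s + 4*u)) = s^3 - 2*s^2*u - 40*s*u^2 - 64*u^3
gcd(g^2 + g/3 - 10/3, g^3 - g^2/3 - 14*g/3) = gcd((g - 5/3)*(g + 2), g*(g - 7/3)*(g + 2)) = g + 2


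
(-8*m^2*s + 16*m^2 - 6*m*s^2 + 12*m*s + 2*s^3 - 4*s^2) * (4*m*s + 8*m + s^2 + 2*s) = -32*m^3*s^2 + 128*m^3 - 32*m^2*s^3 + 128*m^2*s + 2*m*s^4 - 8*m*s^2 + 2*s^5 - 8*s^3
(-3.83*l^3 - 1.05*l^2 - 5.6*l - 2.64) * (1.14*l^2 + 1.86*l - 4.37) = -4.3662*l^5 - 8.3208*l^4 + 8.4001*l^3 - 8.8371*l^2 + 19.5616*l + 11.5368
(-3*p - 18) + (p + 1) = -2*p - 17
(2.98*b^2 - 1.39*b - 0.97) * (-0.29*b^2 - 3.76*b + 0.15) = -0.8642*b^4 - 10.8017*b^3 + 5.9547*b^2 + 3.4387*b - 0.1455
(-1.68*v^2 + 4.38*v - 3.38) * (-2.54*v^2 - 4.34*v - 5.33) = 4.2672*v^4 - 3.834*v^3 - 1.4696*v^2 - 8.6762*v + 18.0154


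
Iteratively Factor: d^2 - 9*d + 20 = (d - 5)*(d - 4)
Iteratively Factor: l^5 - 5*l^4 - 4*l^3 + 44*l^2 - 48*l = (l - 4)*(l^4 - l^3 - 8*l^2 + 12*l) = (l - 4)*(l - 2)*(l^3 + l^2 - 6*l) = (l - 4)*(l - 2)^2*(l^2 + 3*l) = (l - 4)*(l - 2)^2*(l + 3)*(l)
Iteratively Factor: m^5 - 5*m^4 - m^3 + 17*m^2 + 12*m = (m + 1)*(m^4 - 6*m^3 + 5*m^2 + 12*m) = m*(m + 1)*(m^3 - 6*m^2 + 5*m + 12) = m*(m - 3)*(m + 1)*(m^2 - 3*m - 4) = m*(m - 3)*(m + 1)^2*(m - 4)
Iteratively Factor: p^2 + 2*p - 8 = (p + 4)*(p - 2)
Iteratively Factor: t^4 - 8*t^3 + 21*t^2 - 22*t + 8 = (t - 4)*(t^3 - 4*t^2 + 5*t - 2) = (t - 4)*(t - 2)*(t^2 - 2*t + 1) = (t - 4)*(t - 2)*(t - 1)*(t - 1)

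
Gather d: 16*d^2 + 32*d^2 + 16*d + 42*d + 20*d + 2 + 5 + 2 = 48*d^2 + 78*d + 9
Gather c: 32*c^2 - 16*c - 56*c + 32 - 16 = 32*c^2 - 72*c + 16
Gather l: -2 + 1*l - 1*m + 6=l - m + 4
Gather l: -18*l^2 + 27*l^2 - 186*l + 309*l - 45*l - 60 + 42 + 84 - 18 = 9*l^2 + 78*l + 48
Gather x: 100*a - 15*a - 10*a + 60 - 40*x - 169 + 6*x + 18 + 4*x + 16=75*a - 30*x - 75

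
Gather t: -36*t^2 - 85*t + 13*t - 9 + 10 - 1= -36*t^2 - 72*t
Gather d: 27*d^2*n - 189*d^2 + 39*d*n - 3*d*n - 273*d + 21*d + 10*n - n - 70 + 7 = d^2*(27*n - 189) + d*(36*n - 252) + 9*n - 63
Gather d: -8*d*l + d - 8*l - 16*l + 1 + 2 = d*(1 - 8*l) - 24*l + 3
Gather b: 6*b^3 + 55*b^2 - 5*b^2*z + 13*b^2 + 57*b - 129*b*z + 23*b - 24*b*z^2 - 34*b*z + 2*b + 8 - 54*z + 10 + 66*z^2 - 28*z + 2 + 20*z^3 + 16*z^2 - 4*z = 6*b^3 + b^2*(68 - 5*z) + b*(-24*z^2 - 163*z + 82) + 20*z^3 + 82*z^2 - 86*z + 20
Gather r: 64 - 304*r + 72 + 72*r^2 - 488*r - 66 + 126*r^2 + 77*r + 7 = 198*r^2 - 715*r + 77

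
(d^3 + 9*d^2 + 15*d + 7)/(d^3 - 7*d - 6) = (d^2 + 8*d + 7)/(d^2 - d - 6)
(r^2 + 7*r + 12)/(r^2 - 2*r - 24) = (r + 3)/(r - 6)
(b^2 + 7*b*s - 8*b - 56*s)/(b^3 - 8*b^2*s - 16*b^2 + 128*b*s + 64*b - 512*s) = (-b - 7*s)/(-b^2 + 8*b*s + 8*b - 64*s)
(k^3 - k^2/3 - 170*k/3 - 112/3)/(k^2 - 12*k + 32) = (3*k^2 + 23*k + 14)/(3*(k - 4))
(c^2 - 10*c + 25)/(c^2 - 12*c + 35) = (c - 5)/(c - 7)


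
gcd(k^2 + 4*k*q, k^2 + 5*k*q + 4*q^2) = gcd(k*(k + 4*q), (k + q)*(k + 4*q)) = k + 4*q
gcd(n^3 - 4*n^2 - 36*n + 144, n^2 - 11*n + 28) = n - 4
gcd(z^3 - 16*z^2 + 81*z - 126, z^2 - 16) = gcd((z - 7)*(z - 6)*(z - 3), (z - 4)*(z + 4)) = 1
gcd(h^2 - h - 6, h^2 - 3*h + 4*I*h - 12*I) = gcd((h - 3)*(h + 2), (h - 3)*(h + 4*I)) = h - 3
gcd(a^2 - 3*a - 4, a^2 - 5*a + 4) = a - 4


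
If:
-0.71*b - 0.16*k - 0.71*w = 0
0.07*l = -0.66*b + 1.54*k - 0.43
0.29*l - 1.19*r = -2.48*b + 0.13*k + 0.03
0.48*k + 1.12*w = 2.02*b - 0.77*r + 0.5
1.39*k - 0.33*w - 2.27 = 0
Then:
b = 1.16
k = 1.29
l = 11.27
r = 5.00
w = -1.45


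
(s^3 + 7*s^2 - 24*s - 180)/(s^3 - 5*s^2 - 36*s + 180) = (s + 6)/(s - 6)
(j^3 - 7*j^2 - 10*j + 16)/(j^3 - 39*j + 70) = (j^3 - 7*j^2 - 10*j + 16)/(j^3 - 39*j + 70)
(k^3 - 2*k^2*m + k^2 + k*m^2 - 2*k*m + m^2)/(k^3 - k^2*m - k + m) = (k - m)/(k - 1)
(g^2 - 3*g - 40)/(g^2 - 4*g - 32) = (g + 5)/(g + 4)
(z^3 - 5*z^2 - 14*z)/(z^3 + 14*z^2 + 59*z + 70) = z*(z - 7)/(z^2 + 12*z + 35)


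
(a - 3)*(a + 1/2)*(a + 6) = a^3 + 7*a^2/2 - 33*a/2 - 9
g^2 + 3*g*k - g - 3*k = (g - 1)*(g + 3*k)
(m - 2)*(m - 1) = m^2 - 3*m + 2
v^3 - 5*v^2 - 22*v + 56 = (v - 7)*(v - 2)*(v + 4)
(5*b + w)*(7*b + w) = 35*b^2 + 12*b*w + w^2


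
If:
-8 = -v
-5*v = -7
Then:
No Solution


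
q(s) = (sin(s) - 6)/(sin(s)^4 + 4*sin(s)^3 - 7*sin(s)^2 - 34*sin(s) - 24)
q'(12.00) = -1.99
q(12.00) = 0.79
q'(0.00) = -0.40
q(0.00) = 0.25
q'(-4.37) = 0.02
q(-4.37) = 0.09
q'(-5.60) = -0.09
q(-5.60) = 0.11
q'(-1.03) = -14.44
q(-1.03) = 3.47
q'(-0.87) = -6.45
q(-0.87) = 1.91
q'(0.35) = -0.18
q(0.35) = 0.16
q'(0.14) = -0.28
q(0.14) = 0.20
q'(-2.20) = 9.04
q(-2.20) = 2.45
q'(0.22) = -0.24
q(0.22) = 0.18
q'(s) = (sin(s) - 6)*(-4*sin(s)^3*cos(s) - 12*sin(s)^2*cos(s) + 14*sin(s)*cos(s) + 34*cos(s))/(sin(s)^4 + 4*sin(s)^3 - 7*sin(s)^2 - 34*sin(s) - 24)^2 + cos(s)/(sin(s)^4 + 4*sin(s)^3 - 7*sin(s)^2 - 34*sin(s) - 24) = (-3*sin(s)^4 + 16*sin(s)^3 + 79*sin(s)^2 - 84*sin(s) - 228)*cos(s)/((sin(s) - 3)^2*(sin(s) + 1)^2*(sin(s) + 2)^2*(sin(s) + 4)^2)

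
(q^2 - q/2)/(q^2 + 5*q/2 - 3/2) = q/(q + 3)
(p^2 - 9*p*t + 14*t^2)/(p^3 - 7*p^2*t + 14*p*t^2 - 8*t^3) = (p - 7*t)/(p^2 - 5*p*t + 4*t^2)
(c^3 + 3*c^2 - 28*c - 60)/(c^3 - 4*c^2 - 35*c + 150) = (c + 2)/(c - 5)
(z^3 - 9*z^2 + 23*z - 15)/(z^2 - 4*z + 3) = z - 5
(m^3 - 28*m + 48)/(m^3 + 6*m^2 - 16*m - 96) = (m - 2)/(m + 4)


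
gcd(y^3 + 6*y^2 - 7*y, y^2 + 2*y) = y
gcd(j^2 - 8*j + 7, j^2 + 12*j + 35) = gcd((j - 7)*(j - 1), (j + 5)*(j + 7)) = 1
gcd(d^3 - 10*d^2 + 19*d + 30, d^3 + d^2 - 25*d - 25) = d^2 - 4*d - 5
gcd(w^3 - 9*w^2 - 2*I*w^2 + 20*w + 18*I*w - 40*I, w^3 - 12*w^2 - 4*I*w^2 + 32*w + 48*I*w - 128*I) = w - 4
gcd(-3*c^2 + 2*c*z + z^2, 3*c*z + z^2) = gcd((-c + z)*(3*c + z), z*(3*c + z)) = 3*c + z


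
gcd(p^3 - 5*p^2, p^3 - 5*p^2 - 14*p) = p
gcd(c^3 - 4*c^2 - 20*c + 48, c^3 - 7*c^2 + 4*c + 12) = c^2 - 8*c + 12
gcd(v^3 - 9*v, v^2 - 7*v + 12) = v - 3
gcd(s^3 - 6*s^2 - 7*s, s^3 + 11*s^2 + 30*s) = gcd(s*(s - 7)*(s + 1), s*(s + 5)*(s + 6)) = s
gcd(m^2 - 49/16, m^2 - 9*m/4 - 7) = m + 7/4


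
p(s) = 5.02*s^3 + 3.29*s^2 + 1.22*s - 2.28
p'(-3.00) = 117.02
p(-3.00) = -111.87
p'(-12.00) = 2090.90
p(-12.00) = -8217.72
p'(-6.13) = 526.79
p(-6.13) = -1042.47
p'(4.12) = 283.96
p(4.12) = 409.66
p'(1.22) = 31.66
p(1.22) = 13.22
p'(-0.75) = 4.76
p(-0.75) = -3.46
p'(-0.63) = 3.05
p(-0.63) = -3.00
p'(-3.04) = 120.40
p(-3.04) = -116.62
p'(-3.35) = 148.19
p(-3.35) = -158.17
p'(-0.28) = 0.56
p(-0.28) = -2.47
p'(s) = 15.06*s^2 + 6.58*s + 1.22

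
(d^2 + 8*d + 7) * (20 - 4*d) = -4*d^3 - 12*d^2 + 132*d + 140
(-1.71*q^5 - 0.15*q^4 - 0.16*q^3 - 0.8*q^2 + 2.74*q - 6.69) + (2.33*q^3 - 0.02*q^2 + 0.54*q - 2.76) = -1.71*q^5 - 0.15*q^4 + 2.17*q^3 - 0.82*q^2 + 3.28*q - 9.45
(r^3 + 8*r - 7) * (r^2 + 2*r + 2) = r^5 + 2*r^4 + 10*r^3 + 9*r^2 + 2*r - 14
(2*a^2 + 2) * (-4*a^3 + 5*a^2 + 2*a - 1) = -8*a^5 + 10*a^4 - 4*a^3 + 8*a^2 + 4*a - 2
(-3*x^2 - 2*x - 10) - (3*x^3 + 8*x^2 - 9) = -3*x^3 - 11*x^2 - 2*x - 1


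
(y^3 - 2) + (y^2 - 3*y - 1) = y^3 + y^2 - 3*y - 3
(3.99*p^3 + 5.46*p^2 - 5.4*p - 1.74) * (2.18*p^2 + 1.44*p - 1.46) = 8.6982*p^5 + 17.6484*p^4 - 9.735*p^3 - 19.5408*p^2 + 5.3784*p + 2.5404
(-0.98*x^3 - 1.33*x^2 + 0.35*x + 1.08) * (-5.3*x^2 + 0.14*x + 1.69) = 5.194*x^5 + 6.9118*x^4 - 3.6974*x^3 - 7.9227*x^2 + 0.7427*x + 1.8252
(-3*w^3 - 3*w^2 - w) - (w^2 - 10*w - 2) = -3*w^3 - 4*w^2 + 9*w + 2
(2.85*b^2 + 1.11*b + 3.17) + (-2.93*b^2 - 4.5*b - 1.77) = -0.0800000000000001*b^2 - 3.39*b + 1.4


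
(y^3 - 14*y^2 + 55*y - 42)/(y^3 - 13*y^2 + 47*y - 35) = (y - 6)/(y - 5)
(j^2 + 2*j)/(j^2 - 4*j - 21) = j*(j + 2)/(j^2 - 4*j - 21)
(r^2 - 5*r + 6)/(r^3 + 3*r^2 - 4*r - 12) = (r - 3)/(r^2 + 5*r + 6)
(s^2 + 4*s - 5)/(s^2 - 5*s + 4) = (s + 5)/(s - 4)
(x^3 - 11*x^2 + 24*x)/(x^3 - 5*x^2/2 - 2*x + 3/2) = 2*x*(x - 8)/(2*x^2 + x - 1)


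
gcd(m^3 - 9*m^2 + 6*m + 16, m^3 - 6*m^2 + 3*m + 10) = m^2 - m - 2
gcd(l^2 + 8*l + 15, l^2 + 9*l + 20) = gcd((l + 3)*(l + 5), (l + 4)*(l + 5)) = l + 5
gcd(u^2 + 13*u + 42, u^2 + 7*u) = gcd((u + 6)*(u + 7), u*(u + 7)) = u + 7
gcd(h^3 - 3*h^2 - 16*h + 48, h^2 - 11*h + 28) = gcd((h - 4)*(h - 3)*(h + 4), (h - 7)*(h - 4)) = h - 4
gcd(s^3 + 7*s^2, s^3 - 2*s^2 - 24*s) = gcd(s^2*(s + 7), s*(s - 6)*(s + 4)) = s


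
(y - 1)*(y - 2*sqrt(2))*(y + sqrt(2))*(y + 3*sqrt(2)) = y^4 - y^3 + 2*sqrt(2)*y^3 - 10*y^2 - 2*sqrt(2)*y^2 - 12*sqrt(2)*y + 10*y + 12*sqrt(2)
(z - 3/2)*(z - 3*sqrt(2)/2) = z^2 - 3*sqrt(2)*z/2 - 3*z/2 + 9*sqrt(2)/4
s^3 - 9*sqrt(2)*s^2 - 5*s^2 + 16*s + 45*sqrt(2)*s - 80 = (s - 5)*(s - 8*sqrt(2))*(s - sqrt(2))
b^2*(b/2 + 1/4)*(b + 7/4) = b^4/2 + 9*b^3/8 + 7*b^2/16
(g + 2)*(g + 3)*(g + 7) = g^3 + 12*g^2 + 41*g + 42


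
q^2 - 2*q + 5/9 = (q - 5/3)*(q - 1/3)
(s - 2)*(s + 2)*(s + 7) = s^3 + 7*s^2 - 4*s - 28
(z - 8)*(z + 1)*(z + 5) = z^3 - 2*z^2 - 43*z - 40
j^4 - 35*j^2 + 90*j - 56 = (j - 4)*(j - 2)*(j - 1)*(j + 7)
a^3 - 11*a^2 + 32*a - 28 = (a - 7)*(a - 2)^2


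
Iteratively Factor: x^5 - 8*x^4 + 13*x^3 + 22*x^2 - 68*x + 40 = (x - 2)*(x^4 - 6*x^3 + x^2 + 24*x - 20) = (x - 2)*(x - 1)*(x^3 - 5*x^2 - 4*x + 20) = (x - 2)^2*(x - 1)*(x^2 - 3*x - 10) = (x - 5)*(x - 2)^2*(x - 1)*(x + 2)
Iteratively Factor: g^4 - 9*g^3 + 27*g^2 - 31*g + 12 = (g - 4)*(g^3 - 5*g^2 + 7*g - 3) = (g - 4)*(g - 1)*(g^2 - 4*g + 3) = (g - 4)*(g - 1)^2*(g - 3)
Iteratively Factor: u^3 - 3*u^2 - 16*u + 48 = (u + 4)*(u^2 - 7*u + 12) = (u - 4)*(u + 4)*(u - 3)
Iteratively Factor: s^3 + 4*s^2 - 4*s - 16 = (s + 4)*(s^2 - 4) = (s - 2)*(s + 4)*(s + 2)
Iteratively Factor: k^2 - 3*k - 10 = (k + 2)*(k - 5)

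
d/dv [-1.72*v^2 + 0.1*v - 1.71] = 0.1 - 3.44*v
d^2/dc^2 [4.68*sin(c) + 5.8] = -4.68*sin(c)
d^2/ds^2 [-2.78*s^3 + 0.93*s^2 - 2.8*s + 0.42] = 1.86 - 16.68*s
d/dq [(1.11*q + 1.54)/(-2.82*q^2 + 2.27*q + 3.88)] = (3.1302*q^2 + 8.6856*q + 0.811)/(7.9524*q^4 - 12.8028*q^3 - 16.7303*q^2 + 17.6152*q + 15.0544)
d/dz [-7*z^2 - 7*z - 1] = -14*z - 7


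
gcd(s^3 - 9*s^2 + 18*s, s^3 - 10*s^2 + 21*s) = s^2 - 3*s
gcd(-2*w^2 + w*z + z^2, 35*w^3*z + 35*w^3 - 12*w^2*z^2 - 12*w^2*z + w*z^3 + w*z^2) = 1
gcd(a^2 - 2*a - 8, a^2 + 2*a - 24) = a - 4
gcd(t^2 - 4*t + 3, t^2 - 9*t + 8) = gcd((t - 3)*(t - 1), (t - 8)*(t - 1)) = t - 1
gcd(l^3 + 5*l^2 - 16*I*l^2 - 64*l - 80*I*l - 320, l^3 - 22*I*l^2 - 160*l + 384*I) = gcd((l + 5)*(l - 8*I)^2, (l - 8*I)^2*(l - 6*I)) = l^2 - 16*I*l - 64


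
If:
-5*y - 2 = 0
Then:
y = -2/5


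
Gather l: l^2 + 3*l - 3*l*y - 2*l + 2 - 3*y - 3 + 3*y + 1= l^2 + l*(1 - 3*y)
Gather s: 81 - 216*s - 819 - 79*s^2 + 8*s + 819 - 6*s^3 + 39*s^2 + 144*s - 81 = -6*s^3 - 40*s^2 - 64*s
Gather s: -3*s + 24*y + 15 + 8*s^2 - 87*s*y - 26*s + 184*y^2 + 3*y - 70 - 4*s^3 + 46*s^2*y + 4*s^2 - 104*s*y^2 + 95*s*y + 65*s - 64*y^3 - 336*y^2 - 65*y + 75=-4*s^3 + s^2*(46*y + 12) + s*(-104*y^2 + 8*y + 36) - 64*y^3 - 152*y^2 - 38*y + 20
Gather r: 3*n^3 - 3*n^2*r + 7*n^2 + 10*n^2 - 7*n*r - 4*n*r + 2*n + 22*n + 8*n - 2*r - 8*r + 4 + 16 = 3*n^3 + 17*n^2 + 32*n + r*(-3*n^2 - 11*n - 10) + 20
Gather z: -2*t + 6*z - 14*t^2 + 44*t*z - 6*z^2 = -14*t^2 - 2*t - 6*z^2 + z*(44*t + 6)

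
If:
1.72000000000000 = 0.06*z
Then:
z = 28.67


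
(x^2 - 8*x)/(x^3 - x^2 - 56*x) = 1/(x + 7)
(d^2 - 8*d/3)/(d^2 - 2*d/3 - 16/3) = d/(d + 2)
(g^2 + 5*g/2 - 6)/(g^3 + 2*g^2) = (g^2 + 5*g/2 - 6)/(g^2*(g + 2))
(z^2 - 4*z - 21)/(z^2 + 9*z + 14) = (z^2 - 4*z - 21)/(z^2 + 9*z + 14)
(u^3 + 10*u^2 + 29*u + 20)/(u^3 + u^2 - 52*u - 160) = (u + 1)/(u - 8)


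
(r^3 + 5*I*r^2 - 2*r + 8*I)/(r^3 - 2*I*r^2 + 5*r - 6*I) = (r + 4*I)/(r - 3*I)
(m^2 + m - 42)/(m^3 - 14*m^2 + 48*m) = (m + 7)/(m*(m - 8))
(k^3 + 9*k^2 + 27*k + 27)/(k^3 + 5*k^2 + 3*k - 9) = (k + 3)/(k - 1)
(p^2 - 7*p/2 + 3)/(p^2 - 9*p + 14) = (p - 3/2)/(p - 7)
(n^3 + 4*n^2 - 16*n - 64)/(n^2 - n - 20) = (n^2 - 16)/(n - 5)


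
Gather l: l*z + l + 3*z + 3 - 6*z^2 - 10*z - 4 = l*(z + 1) - 6*z^2 - 7*z - 1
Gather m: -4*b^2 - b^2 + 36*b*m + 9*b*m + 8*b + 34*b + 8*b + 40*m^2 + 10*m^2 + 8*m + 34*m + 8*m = -5*b^2 + 50*b + 50*m^2 + m*(45*b + 50)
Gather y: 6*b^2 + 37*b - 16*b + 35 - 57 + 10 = 6*b^2 + 21*b - 12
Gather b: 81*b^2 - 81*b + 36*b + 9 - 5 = 81*b^2 - 45*b + 4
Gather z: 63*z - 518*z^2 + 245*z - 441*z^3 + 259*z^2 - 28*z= -441*z^3 - 259*z^2 + 280*z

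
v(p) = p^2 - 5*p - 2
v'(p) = 2*p - 5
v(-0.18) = -1.07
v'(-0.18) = -5.36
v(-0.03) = -1.85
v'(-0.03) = -5.06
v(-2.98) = 21.78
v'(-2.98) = -10.96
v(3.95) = -6.15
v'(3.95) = 2.90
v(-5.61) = 57.52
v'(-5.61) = -16.22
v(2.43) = -8.25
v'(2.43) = -0.14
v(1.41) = -7.06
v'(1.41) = -2.18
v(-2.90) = 20.91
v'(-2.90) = -10.80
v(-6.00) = 64.00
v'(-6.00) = -17.00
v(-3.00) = 22.00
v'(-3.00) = -11.00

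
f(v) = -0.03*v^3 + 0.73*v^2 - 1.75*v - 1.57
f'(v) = -0.09*v^2 + 1.46*v - 1.75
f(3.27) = -0.54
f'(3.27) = 2.06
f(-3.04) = 11.34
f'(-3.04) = -7.02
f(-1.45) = 2.59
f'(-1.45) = -4.06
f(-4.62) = 25.05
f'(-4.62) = -10.42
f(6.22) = 8.57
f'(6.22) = 3.85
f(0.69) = -2.44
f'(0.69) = -0.79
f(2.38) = -2.00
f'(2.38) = 1.22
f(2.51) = -1.84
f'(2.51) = 1.35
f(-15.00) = 290.18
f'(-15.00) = -43.90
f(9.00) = 19.94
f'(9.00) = 4.10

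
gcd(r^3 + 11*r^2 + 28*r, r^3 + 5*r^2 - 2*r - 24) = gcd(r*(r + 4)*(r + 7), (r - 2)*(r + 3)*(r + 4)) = r + 4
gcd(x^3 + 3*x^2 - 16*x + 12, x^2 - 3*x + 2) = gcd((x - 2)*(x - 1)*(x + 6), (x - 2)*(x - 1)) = x^2 - 3*x + 2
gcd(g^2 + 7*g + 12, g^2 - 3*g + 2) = 1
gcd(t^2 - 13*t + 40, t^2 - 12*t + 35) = t - 5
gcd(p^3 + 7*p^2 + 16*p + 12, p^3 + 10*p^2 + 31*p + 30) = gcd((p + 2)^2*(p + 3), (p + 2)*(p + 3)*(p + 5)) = p^2 + 5*p + 6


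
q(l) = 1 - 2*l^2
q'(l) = -4*l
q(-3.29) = -20.65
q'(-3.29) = 13.16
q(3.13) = -18.59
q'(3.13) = -12.52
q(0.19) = 0.93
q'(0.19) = -0.76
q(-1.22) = -1.98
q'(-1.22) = 4.88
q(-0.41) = 0.66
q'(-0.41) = 1.64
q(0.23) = 0.89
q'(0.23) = -0.92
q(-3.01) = -17.12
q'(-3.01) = 12.04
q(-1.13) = -1.55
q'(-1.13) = 4.52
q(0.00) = 1.00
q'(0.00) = 0.00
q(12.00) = -287.00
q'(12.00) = -48.00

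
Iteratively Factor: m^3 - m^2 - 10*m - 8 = (m + 1)*(m^2 - 2*m - 8) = (m + 1)*(m + 2)*(m - 4)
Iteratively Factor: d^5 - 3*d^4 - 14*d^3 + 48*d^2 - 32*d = (d - 1)*(d^4 - 2*d^3 - 16*d^2 + 32*d) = (d - 4)*(d - 1)*(d^3 + 2*d^2 - 8*d) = d*(d - 4)*(d - 1)*(d^2 + 2*d - 8) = d*(d - 4)*(d - 1)*(d + 4)*(d - 2)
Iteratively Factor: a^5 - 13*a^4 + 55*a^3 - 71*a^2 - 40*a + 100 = (a - 2)*(a^4 - 11*a^3 + 33*a^2 - 5*a - 50) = (a - 2)*(a + 1)*(a^3 - 12*a^2 + 45*a - 50) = (a - 5)*(a - 2)*(a + 1)*(a^2 - 7*a + 10) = (a - 5)^2*(a - 2)*(a + 1)*(a - 2)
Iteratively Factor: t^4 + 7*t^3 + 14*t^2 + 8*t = (t + 1)*(t^3 + 6*t^2 + 8*t) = t*(t + 1)*(t^2 + 6*t + 8) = t*(t + 1)*(t + 4)*(t + 2)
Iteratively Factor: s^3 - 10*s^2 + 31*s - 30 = (s - 2)*(s^2 - 8*s + 15) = (s - 3)*(s - 2)*(s - 5)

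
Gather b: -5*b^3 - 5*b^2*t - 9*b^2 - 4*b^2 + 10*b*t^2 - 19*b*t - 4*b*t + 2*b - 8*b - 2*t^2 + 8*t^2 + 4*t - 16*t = -5*b^3 + b^2*(-5*t - 13) + b*(10*t^2 - 23*t - 6) + 6*t^2 - 12*t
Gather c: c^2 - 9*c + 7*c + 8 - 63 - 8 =c^2 - 2*c - 63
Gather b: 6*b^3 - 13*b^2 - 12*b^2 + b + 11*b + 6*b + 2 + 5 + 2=6*b^3 - 25*b^2 + 18*b + 9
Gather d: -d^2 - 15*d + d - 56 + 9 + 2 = -d^2 - 14*d - 45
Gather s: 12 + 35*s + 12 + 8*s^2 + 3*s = 8*s^2 + 38*s + 24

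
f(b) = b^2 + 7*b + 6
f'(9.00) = 25.00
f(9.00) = 150.00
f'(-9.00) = -11.00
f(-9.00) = 24.00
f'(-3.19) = 0.62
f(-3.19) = -6.15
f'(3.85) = 14.70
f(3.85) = 47.77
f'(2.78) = 12.56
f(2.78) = 33.19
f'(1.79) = 10.58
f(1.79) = 21.73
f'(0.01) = 7.02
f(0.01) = 6.07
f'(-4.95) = -2.90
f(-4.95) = -4.15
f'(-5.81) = -4.62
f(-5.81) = -0.91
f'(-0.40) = 6.20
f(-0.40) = 3.36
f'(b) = 2*b + 7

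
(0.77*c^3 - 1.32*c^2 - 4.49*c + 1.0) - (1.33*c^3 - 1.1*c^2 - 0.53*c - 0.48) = -0.56*c^3 - 0.22*c^2 - 3.96*c + 1.48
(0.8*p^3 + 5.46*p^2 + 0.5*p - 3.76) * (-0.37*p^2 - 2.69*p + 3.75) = -0.296*p^5 - 4.1722*p^4 - 11.8724*p^3 + 20.5212*p^2 + 11.9894*p - 14.1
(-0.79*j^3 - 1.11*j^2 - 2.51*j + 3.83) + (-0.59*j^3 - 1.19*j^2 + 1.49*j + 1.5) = -1.38*j^3 - 2.3*j^2 - 1.02*j + 5.33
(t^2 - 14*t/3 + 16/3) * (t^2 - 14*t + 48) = t^4 - 56*t^3/3 + 356*t^2/3 - 896*t/3 + 256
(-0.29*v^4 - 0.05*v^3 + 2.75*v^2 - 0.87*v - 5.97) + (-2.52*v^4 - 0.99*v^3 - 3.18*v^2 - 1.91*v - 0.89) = -2.81*v^4 - 1.04*v^3 - 0.43*v^2 - 2.78*v - 6.86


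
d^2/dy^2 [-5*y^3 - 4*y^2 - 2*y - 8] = -30*y - 8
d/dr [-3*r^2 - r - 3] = -6*r - 1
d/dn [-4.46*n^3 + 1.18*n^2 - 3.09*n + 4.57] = -13.38*n^2 + 2.36*n - 3.09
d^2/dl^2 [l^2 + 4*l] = 2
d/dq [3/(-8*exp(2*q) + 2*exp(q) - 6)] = (12*exp(q) - 3/2)*exp(q)/(4*exp(2*q) - exp(q) + 3)^2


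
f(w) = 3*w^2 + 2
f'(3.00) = 18.00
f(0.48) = 2.69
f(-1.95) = 13.41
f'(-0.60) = -3.60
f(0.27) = 2.22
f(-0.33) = 2.33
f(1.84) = 12.16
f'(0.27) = 1.62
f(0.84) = 4.12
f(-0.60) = 3.08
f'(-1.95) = -11.70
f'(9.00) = 54.00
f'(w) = 6*w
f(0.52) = 2.81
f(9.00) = 245.00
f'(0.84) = 5.04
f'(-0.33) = -1.98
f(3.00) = 29.00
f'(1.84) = 11.04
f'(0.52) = 3.12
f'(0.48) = 2.88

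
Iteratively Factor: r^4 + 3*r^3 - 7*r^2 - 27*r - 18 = (r + 1)*(r^3 + 2*r^2 - 9*r - 18) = (r + 1)*(r + 2)*(r^2 - 9) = (r - 3)*(r + 1)*(r + 2)*(r + 3)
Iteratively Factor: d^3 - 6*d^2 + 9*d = (d - 3)*(d^2 - 3*d) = d*(d - 3)*(d - 3)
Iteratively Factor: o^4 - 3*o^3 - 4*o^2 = (o)*(o^3 - 3*o^2 - 4*o) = o*(o + 1)*(o^2 - 4*o) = o*(o - 4)*(o + 1)*(o)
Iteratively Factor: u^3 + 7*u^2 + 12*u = (u + 3)*(u^2 + 4*u) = (u + 3)*(u + 4)*(u)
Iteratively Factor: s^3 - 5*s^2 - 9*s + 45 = (s + 3)*(s^2 - 8*s + 15) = (s - 3)*(s + 3)*(s - 5)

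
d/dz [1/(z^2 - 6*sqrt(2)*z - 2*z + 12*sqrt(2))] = 2*(-z + 1 + 3*sqrt(2))/(z^2 - 6*sqrt(2)*z - 2*z + 12*sqrt(2))^2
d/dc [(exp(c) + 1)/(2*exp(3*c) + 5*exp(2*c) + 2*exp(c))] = (-4*exp(3*c) - 11*exp(2*c) - 10*exp(c) - 2)*exp(-c)/(4*exp(4*c) + 20*exp(3*c) + 33*exp(2*c) + 20*exp(c) + 4)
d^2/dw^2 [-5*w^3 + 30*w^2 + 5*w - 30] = 60 - 30*w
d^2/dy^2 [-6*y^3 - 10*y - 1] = -36*y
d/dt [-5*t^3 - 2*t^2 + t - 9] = -15*t^2 - 4*t + 1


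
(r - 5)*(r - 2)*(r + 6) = r^3 - r^2 - 32*r + 60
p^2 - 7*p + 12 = (p - 4)*(p - 3)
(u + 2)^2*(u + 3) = u^3 + 7*u^2 + 16*u + 12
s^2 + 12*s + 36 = (s + 6)^2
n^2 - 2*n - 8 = (n - 4)*(n + 2)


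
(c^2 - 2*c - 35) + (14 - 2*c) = c^2 - 4*c - 21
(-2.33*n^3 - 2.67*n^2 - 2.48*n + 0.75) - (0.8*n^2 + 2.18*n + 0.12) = -2.33*n^3 - 3.47*n^2 - 4.66*n + 0.63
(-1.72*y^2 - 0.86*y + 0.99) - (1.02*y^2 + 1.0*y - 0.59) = -2.74*y^2 - 1.86*y + 1.58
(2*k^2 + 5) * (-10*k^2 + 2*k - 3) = -20*k^4 + 4*k^3 - 56*k^2 + 10*k - 15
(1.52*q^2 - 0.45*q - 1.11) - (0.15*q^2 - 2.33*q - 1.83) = 1.37*q^2 + 1.88*q + 0.72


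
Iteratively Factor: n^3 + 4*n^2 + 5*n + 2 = (n + 1)*(n^2 + 3*n + 2) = (n + 1)^2*(n + 2)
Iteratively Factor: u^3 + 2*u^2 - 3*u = (u + 3)*(u^2 - u) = (u - 1)*(u + 3)*(u)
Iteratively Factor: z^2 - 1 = (z + 1)*(z - 1)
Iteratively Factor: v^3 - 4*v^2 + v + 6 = (v - 3)*(v^2 - v - 2) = (v - 3)*(v + 1)*(v - 2)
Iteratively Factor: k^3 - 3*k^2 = (k)*(k^2 - 3*k) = k*(k - 3)*(k)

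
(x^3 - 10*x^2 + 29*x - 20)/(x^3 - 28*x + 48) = (x^2 - 6*x + 5)/(x^2 + 4*x - 12)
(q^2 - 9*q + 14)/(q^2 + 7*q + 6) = (q^2 - 9*q + 14)/(q^2 + 7*q + 6)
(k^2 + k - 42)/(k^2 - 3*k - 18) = (k + 7)/(k + 3)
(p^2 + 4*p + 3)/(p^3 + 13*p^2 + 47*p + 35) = (p + 3)/(p^2 + 12*p + 35)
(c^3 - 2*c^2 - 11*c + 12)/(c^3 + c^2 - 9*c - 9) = (c^2 - 5*c + 4)/(c^2 - 2*c - 3)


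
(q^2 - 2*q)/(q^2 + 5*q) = (q - 2)/(q + 5)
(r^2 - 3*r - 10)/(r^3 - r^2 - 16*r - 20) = 1/(r + 2)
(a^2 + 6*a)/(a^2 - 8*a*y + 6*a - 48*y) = a/(a - 8*y)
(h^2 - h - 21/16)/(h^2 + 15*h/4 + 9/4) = (h - 7/4)/(h + 3)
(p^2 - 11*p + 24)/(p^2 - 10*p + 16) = (p - 3)/(p - 2)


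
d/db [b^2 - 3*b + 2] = 2*b - 3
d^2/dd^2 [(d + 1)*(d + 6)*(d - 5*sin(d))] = 5*d^2*sin(d) + 35*d*sin(d) - 20*d*cos(d) + 6*d + 20*sin(d) - 70*cos(d) + 14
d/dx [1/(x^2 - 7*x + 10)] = (7 - 2*x)/(x^2 - 7*x + 10)^2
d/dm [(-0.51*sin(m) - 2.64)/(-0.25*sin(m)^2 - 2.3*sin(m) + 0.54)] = (-1.32*sin(m) + 0.06375*cos(2*m) - 6.41115)*cos(m)/(0.25*sin(m)^2 + 2.3*sin(m) - 0.54)^2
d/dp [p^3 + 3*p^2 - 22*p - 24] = 3*p^2 + 6*p - 22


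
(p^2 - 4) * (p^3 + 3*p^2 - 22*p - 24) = p^5 + 3*p^4 - 26*p^3 - 36*p^2 + 88*p + 96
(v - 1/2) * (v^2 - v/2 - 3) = v^3 - v^2 - 11*v/4 + 3/2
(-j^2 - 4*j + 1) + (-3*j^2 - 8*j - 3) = -4*j^2 - 12*j - 2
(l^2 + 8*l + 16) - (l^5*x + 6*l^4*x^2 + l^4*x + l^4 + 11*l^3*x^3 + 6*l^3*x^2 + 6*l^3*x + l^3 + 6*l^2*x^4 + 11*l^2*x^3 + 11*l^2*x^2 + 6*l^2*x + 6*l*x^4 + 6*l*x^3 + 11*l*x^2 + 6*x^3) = -l^5*x - 6*l^4*x^2 - l^4*x - l^4 - 11*l^3*x^3 - 6*l^3*x^2 - 6*l^3*x - l^3 - 6*l^2*x^4 - 11*l^2*x^3 - 11*l^2*x^2 - 6*l^2*x + l^2 - 6*l*x^4 - 6*l*x^3 - 11*l*x^2 + 8*l - 6*x^3 + 16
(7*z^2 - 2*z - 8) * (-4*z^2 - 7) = -28*z^4 + 8*z^3 - 17*z^2 + 14*z + 56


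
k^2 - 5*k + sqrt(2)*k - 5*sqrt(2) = (k - 5)*(k + sqrt(2))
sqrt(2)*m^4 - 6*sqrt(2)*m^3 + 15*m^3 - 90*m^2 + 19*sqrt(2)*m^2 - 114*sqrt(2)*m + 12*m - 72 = (m - 6)*(m + sqrt(2))*(m + 6*sqrt(2))*(sqrt(2)*m + 1)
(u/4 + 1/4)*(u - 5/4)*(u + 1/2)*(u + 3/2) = u^4/4 + 7*u^3/16 - u^2/4 - 43*u/64 - 15/64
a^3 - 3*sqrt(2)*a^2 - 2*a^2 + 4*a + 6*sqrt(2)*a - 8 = (a - 2)*(a - 2*sqrt(2))*(a - sqrt(2))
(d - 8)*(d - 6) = d^2 - 14*d + 48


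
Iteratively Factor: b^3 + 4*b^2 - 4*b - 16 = (b + 2)*(b^2 + 2*b - 8) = (b + 2)*(b + 4)*(b - 2)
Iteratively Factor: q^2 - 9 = (q + 3)*(q - 3)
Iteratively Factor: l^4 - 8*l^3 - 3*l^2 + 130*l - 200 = (l - 5)*(l^3 - 3*l^2 - 18*l + 40) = (l - 5)*(l + 4)*(l^2 - 7*l + 10) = (l - 5)^2*(l + 4)*(l - 2)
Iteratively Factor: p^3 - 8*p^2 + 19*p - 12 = (p - 4)*(p^2 - 4*p + 3) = (p - 4)*(p - 1)*(p - 3)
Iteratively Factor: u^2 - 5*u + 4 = (u - 4)*(u - 1)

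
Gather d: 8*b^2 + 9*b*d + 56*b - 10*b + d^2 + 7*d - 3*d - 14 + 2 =8*b^2 + 46*b + d^2 + d*(9*b + 4) - 12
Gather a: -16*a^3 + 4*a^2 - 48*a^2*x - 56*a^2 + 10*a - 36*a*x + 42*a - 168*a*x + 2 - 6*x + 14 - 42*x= -16*a^3 + a^2*(-48*x - 52) + a*(52 - 204*x) - 48*x + 16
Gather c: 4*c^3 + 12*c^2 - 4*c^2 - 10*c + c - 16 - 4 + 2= 4*c^3 + 8*c^2 - 9*c - 18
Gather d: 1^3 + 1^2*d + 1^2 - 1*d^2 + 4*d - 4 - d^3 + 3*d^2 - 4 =-d^3 + 2*d^2 + 5*d - 6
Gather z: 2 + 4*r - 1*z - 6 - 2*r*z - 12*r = -8*r + z*(-2*r - 1) - 4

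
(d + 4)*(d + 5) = d^2 + 9*d + 20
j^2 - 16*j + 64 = (j - 8)^2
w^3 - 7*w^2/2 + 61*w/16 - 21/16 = (w - 7/4)*(w - 1)*(w - 3/4)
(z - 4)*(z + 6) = z^2 + 2*z - 24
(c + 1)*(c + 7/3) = c^2 + 10*c/3 + 7/3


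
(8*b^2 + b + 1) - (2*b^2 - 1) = 6*b^2 + b + 2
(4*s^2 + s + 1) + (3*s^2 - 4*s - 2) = 7*s^2 - 3*s - 1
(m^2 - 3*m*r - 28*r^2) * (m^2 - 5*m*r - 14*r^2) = m^4 - 8*m^3*r - 27*m^2*r^2 + 182*m*r^3 + 392*r^4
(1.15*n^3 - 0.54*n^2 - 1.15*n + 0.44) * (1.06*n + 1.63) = 1.219*n^4 + 1.3021*n^3 - 2.0992*n^2 - 1.4081*n + 0.7172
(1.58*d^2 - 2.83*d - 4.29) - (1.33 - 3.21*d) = 1.58*d^2 + 0.38*d - 5.62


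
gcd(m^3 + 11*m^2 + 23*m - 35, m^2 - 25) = m + 5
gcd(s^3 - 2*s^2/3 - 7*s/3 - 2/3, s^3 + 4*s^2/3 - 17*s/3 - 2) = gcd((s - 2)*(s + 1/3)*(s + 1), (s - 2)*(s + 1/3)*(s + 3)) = s^2 - 5*s/3 - 2/3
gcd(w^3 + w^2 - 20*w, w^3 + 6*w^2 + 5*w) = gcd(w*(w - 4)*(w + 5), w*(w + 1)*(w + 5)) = w^2 + 5*w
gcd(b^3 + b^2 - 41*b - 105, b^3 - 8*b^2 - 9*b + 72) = b + 3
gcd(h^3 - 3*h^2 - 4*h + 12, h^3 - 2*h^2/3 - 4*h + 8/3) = h^2 - 4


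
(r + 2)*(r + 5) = r^2 + 7*r + 10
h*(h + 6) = h^2 + 6*h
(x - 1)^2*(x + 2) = x^3 - 3*x + 2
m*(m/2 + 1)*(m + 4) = m^3/2 + 3*m^2 + 4*m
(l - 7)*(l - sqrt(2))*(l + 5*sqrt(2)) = l^3 - 7*l^2 + 4*sqrt(2)*l^2 - 28*sqrt(2)*l - 10*l + 70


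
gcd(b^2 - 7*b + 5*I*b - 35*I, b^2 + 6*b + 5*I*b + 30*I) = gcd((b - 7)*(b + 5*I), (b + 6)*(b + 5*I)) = b + 5*I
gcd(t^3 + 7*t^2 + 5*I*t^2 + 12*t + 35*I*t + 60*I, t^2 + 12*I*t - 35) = t + 5*I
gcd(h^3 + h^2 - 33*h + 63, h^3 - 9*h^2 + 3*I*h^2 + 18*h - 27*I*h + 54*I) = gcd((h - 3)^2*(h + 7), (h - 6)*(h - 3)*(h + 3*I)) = h - 3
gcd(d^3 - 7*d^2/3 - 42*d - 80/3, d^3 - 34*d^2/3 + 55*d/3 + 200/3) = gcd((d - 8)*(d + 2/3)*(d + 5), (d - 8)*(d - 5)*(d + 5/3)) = d - 8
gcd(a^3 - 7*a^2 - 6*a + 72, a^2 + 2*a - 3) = a + 3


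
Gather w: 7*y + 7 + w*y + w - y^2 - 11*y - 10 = w*(y + 1) - y^2 - 4*y - 3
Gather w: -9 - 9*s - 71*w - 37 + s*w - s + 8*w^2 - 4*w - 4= -10*s + 8*w^2 + w*(s - 75) - 50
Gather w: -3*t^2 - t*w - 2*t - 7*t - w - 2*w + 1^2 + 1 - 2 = -3*t^2 - 9*t + w*(-t - 3)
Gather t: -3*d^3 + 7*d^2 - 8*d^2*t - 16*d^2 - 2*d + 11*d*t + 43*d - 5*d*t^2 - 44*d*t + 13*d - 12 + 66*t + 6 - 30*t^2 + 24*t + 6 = -3*d^3 - 9*d^2 + 54*d + t^2*(-5*d - 30) + t*(-8*d^2 - 33*d + 90)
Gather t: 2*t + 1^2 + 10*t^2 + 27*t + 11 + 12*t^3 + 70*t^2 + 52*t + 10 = 12*t^3 + 80*t^2 + 81*t + 22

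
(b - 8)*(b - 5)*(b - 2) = b^3 - 15*b^2 + 66*b - 80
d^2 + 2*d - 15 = (d - 3)*(d + 5)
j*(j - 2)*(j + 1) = j^3 - j^2 - 2*j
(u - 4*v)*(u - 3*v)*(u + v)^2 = u^4 - 5*u^3*v - u^2*v^2 + 17*u*v^3 + 12*v^4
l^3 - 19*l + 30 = (l - 3)*(l - 2)*(l + 5)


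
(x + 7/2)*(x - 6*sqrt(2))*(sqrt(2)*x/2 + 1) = sqrt(2)*x^3/2 - 5*x^2 + 7*sqrt(2)*x^2/4 - 35*x/2 - 6*sqrt(2)*x - 21*sqrt(2)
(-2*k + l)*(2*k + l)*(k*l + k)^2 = -4*k^4*l^2 - 8*k^4*l - 4*k^4 + k^2*l^4 + 2*k^2*l^3 + k^2*l^2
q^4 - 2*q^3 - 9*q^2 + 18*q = q*(q - 3)*(q - 2)*(q + 3)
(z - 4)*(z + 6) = z^2 + 2*z - 24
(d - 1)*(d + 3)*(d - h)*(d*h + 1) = d^4*h - d^3*h^2 + 2*d^3*h + d^3 - 2*d^2*h^2 - 4*d^2*h + 2*d^2 + 3*d*h^2 - 2*d*h - 3*d + 3*h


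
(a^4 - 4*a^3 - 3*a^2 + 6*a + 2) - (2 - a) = a^4 - 4*a^3 - 3*a^2 + 7*a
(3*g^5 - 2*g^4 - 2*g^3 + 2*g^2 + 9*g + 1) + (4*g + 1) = 3*g^5 - 2*g^4 - 2*g^3 + 2*g^2 + 13*g + 2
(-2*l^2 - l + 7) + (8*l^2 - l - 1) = 6*l^2 - 2*l + 6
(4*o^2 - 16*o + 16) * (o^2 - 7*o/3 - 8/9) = 4*o^4 - 76*o^3/3 + 448*o^2/9 - 208*o/9 - 128/9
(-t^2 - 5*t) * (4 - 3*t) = 3*t^3 + 11*t^2 - 20*t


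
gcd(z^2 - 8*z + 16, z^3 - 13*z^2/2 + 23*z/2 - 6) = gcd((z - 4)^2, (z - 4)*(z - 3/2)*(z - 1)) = z - 4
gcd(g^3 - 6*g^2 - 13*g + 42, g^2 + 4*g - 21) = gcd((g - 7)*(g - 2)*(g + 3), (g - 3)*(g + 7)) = 1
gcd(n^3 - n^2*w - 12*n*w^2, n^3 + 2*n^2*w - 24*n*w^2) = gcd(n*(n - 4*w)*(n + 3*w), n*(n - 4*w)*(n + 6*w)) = -n^2 + 4*n*w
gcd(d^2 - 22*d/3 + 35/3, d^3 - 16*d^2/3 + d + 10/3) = d - 5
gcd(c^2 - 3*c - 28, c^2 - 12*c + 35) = c - 7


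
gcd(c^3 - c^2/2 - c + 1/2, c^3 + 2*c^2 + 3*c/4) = 1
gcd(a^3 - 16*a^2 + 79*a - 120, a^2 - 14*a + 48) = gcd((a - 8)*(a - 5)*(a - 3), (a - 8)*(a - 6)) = a - 8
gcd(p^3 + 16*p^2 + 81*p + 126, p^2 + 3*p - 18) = p + 6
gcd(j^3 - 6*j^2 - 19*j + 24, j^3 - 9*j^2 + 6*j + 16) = j - 8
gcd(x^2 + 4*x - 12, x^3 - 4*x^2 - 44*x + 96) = x^2 + 4*x - 12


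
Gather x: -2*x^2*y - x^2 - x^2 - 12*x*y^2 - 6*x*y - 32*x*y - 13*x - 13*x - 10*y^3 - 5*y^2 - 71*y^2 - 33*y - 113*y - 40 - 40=x^2*(-2*y - 2) + x*(-12*y^2 - 38*y - 26) - 10*y^3 - 76*y^2 - 146*y - 80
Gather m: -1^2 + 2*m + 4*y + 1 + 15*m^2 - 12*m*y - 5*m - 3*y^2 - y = 15*m^2 + m*(-12*y - 3) - 3*y^2 + 3*y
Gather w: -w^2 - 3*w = -w^2 - 3*w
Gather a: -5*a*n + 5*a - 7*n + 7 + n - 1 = a*(5 - 5*n) - 6*n + 6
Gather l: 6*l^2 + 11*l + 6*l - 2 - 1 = 6*l^2 + 17*l - 3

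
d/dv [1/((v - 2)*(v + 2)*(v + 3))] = (-(v - 2)*(v + 2) - (v - 2)*(v + 3) - (v + 2)*(v + 3))/((v - 2)^2*(v + 2)^2*(v + 3)^2)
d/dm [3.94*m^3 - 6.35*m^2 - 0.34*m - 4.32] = 11.82*m^2 - 12.7*m - 0.34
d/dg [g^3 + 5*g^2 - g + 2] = 3*g^2 + 10*g - 1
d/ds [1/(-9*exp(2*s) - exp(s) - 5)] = (18*exp(s) + 1)*exp(s)/(9*exp(2*s) + exp(s) + 5)^2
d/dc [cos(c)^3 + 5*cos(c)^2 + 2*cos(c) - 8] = (3*sin(c)^2 - 10*cos(c) - 5)*sin(c)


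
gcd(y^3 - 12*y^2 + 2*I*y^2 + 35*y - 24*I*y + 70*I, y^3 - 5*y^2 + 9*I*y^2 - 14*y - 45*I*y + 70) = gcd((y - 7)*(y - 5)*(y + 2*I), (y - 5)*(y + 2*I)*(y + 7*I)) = y^2 + y*(-5 + 2*I) - 10*I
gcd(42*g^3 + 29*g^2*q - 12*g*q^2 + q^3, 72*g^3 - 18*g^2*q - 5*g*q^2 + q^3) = -6*g + q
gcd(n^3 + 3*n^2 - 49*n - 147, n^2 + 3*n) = n + 3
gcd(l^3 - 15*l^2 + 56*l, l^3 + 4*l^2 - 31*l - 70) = 1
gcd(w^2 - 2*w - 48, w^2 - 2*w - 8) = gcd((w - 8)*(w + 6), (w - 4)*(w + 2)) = 1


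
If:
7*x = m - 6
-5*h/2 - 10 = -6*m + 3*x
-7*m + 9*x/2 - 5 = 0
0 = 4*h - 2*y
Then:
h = -2704/445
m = -124/89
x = -94/89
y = -5408/445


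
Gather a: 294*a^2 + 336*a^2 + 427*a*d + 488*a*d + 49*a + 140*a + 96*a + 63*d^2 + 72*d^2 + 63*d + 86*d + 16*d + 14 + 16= 630*a^2 + a*(915*d + 285) + 135*d^2 + 165*d + 30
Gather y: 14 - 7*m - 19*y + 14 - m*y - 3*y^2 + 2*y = -7*m - 3*y^2 + y*(-m - 17) + 28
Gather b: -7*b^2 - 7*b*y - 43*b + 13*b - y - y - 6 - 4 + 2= -7*b^2 + b*(-7*y - 30) - 2*y - 8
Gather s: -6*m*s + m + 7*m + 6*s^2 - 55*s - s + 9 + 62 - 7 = 8*m + 6*s^2 + s*(-6*m - 56) + 64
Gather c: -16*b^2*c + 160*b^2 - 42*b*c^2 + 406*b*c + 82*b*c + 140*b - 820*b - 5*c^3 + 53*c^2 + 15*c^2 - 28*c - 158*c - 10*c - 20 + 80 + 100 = 160*b^2 - 680*b - 5*c^3 + c^2*(68 - 42*b) + c*(-16*b^2 + 488*b - 196) + 160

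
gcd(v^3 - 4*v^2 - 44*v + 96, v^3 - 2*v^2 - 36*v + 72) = v^2 + 4*v - 12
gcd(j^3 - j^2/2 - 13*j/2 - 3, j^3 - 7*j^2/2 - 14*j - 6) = j^2 + 5*j/2 + 1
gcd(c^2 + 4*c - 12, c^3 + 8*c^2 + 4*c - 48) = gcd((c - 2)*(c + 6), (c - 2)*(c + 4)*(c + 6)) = c^2 + 4*c - 12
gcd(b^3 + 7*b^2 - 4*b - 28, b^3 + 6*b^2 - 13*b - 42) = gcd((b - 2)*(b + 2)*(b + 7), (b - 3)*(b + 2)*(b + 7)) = b^2 + 9*b + 14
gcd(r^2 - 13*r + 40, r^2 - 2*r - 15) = r - 5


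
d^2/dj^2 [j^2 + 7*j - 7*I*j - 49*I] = 2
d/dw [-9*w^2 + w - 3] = 1 - 18*w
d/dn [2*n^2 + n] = 4*n + 1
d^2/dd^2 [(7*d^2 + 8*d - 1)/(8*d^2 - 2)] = (128*d^3 + 36*d^2 + 96*d + 3)/(64*d^6 - 48*d^4 + 12*d^2 - 1)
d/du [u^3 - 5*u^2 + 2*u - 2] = 3*u^2 - 10*u + 2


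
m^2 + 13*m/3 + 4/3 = (m + 1/3)*(m + 4)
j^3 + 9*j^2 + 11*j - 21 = (j - 1)*(j + 3)*(j + 7)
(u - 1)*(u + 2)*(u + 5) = u^3 + 6*u^2 + 3*u - 10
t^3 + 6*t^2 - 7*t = t*(t - 1)*(t + 7)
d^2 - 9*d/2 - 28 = (d - 8)*(d + 7/2)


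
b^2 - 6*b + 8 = (b - 4)*(b - 2)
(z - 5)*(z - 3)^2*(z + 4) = z^4 - 7*z^3 - 5*z^2 + 111*z - 180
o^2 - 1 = (o - 1)*(o + 1)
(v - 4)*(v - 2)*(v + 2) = v^3 - 4*v^2 - 4*v + 16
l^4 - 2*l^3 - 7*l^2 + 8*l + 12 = (l - 3)*(l - 2)*(l + 1)*(l + 2)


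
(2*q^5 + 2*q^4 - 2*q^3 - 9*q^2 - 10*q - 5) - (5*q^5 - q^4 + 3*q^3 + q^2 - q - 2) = -3*q^5 + 3*q^4 - 5*q^3 - 10*q^2 - 9*q - 3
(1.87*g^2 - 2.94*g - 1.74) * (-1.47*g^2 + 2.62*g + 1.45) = -2.7489*g^4 + 9.2212*g^3 - 2.4335*g^2 - 8.8218*g - 2.523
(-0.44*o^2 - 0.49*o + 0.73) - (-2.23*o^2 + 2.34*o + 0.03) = 1.79*o^2 - 2.83*o + 0.7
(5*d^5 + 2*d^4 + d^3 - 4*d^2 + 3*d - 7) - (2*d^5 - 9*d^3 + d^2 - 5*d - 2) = 3*d^5 + 2*d^4 + 10*d^3 - 5*d^2 + 8*d - 5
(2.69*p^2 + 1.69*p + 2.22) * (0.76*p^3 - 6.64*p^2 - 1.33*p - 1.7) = 2.0444*p^5 - 16.5772*p^4 - 13.1121*p^3 - 21.5615*p^2 - 5.8256*p - 3.774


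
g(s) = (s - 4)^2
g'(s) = 2*s - 8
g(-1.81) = 33.76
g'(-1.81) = -11.62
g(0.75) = 10.56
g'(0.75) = -6.50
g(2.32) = 2.82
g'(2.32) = -3.36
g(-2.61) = 43.69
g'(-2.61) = -13.22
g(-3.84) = 61.47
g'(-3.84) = -15.68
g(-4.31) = 69.06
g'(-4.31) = -16.62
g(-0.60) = 21.16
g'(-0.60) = -9.20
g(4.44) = 0.19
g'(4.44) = 0.88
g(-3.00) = 49.00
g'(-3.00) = -14.00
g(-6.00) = 100.00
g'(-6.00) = -20.00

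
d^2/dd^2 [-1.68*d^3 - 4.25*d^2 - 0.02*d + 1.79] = -10.08*d - 8.5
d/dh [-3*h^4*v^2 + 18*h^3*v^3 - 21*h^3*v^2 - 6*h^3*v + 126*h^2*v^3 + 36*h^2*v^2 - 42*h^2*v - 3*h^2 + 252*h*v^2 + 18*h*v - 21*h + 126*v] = -12*h^3*v^2 + 54*h^2*v^3 - 63*h^2*v^2 - 18*h^2*v + 252*h*v^3 + 72*h*v^2 - 84*h*v - 6*h + 252*v^2 + 18*v - 21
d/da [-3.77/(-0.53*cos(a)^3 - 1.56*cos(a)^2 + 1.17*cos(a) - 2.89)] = (5.9943*cos(a)^2 + 11.7624*cos(a) - 4.4109)*sin(a)/(0.53*cos(a)^3 + 1.56*cos(a)^2 - 1.17*cos(a) + 2.89)^2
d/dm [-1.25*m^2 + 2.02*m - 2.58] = 2.02 - 2.5*m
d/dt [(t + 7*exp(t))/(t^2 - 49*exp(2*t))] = (7*exp(t) - 1)/(t^2 - 14*t*exp(t) + 49*exp(2*t))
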